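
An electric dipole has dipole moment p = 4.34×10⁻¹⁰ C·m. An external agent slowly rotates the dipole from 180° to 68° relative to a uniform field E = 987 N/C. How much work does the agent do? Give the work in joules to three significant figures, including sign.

W ≈ -5.89×10⁻⁷ J

W_ext = ΔU = U(θ₂) − U(θ₁) = −pE cosθ₂ − (−pE cosθ₁) = pE(cosθ₁ − cosθ₂).
W = (4.34×10⁻¹⁰)(987)·(cos180° − cos68°) = (4.284×10⁻⁷)·(-1.3746) = -5.888×10⁻⁷ J.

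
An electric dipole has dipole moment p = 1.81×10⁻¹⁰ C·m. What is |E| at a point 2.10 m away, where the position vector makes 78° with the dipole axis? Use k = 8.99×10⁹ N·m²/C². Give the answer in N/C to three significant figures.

E ≈ 0.187 N/C

At angle θ the dipole field magnitude is E = (kp/r³)·√(1 + 3cos²θ).
kp/r³ = (8.99×10⁹)(1.81×10⁻¹⁰) / (2.10)³ = 0.1757 N/C.
√(1 + 3cos²78°) = √(1 + 3·0.0432) = √1.1297 ≈ 1.0629.
E ≈ 0.1757 × 1.063 = 0.1867 N/C.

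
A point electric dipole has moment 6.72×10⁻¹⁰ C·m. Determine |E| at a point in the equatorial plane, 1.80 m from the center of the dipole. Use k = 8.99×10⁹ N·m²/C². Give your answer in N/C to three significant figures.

In the equatorial plane E = kp/r³.
E = (8.99×10⁹)(6.72×10⁻¹⁰) / (1.80)³ = 1.036 N/C.

E ≈ 1.04 N/C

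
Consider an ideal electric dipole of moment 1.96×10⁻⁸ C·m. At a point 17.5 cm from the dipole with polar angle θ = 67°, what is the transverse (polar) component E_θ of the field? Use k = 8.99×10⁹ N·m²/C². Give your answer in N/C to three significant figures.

For a dipole, E_θ = (kp sinθ)/r³.
kp/r³ = (8.99×10⁹)(1.96×10⁻⁸)/(0.175)³ = 3.288×10⁴ N/C.
E_θ = 3.288×10⁴·sin67° = 3.026×10⁴ N/C.

E_θ ≈ 3.03×10⁴ N/C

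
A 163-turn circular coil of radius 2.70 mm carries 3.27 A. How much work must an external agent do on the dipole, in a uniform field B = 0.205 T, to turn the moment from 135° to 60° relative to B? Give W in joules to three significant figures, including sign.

W ≈ -0.00302 J

m = NIA = NIπa² = 163·(3.27)·π·(0.00270)² = 0.01221 A·m².
W_ext = ΔU = −mB cosθ₂ + mB cosθ₁ = mB(cosθ₁ − cosθ₂).
W = (0.01221)(0.205)·(cos135° − cos60°) = (0.002503)·(-1.2071) = -0.003021 J.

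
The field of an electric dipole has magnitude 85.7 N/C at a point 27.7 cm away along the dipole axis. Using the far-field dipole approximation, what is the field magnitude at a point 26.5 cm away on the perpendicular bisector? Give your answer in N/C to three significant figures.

E ≈ 48.9 N/C

Dipole fields scale as 1/r³ in the far field.
The axial field is twice the equatorial field at the same r, so the geometry factor is 1/2.
E₂ = E₁ · (1/2) · (r₁/r₂)³ = 85.7 · 0.5 · (27.7/26.5)³.
(r₁/r₂)³ = (1.045)³ = 1.142.
E₂ ≈ 48.94 N/C.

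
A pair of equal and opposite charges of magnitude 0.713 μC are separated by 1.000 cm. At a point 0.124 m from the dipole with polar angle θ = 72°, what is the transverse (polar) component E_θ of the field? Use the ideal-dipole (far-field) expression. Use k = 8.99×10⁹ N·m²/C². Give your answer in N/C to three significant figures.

E_θ ≈ 3.20×10⁴ N/C

Dipole moment p = qd = (7.13×10⁻⁷ C)(0.0100 m) = 7.13×10⁻⁹ C·m.
For a dipole, E_θ = (kp sinθ)/r³.
kp/r³ = (8.99×10⁹)(7.13×10⁻⁹)/(0.124)³ = 3.362×10⁴ N/C.
E_θ = 3.362×10⁴·sin72° = 3.197×10⁴ N/C.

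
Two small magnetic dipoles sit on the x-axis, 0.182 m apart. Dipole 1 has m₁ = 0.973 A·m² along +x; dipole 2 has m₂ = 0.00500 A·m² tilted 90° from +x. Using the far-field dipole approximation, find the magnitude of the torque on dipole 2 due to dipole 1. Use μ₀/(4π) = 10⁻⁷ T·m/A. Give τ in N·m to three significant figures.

τ ≈ 1.61×10⁻⁷ N·m

Dipole B is on the axis of dipole A, so B₁ there is axial: B₁ = (μ₀/4π)·2m₁/r³ along +x.
B₁ = 2(10⁻⁷)(0.973)/(0.182)³ = 3.228×10⁻⁵ T.
τ = m₂ B₁ sinθ.
τ = (0.00500)(3.228×10⁻⁵)·sin90° = 1.614×10⁻⁷ N·m.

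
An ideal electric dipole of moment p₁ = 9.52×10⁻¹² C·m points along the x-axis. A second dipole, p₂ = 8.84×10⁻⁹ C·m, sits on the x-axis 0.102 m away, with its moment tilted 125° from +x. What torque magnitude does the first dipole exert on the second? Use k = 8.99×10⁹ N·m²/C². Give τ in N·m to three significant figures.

The second dipole sits on the axis of the first, so the field there is axial: E₁ = 2kp₁/r³ along +x.
E₁ = 2(8.99×10⁹)(9.52×10⁻¹²)/(0.102)³ = 161.3 N/C.
Torque on the second dipole: τ = p₂ E₁ sinθ.
τ = (8.84×10⁻⁹)(161.3)·sin125° = 1.168×10⁻⁶ N·m.

τ ≈ 1.17×10⁻⁶ N·m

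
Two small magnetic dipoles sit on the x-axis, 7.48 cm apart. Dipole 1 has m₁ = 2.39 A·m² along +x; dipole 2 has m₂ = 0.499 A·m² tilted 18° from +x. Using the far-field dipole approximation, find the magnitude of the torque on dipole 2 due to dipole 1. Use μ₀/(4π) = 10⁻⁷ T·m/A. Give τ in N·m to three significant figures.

Dipole B is on the axis of dipole A, so B₁ there is axial: B₁ = (μ₀/4π)·2m₁/r³ along +x.
B₁ = 2(10⁻⁷)(2.39)/(0.0748)³ = 0.001142 T.
τ = m₂ B₁ sinθ.
τ = (0.499)(0.001142)·sin18° = 1.761×10⁻⁴ N·m.

τ ≈ 1.76×10⁻⁴ N·m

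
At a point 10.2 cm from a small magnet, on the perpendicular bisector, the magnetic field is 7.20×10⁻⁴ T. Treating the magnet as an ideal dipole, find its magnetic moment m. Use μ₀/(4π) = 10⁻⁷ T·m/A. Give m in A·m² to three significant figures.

m ≈ 7.64 A·m²

In the equatorial plane B = (μ₀/4π)·m/r³, so m = Br³·4π/(μ₀).
m = (7.20×10⁻⁴)·(0.102)³ / (10⁻⁷) = 7.641 A·m².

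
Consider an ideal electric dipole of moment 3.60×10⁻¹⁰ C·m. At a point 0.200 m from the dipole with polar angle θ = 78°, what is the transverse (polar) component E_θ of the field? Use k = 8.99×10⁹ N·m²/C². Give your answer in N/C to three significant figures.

E_θ ≈ 396 N/C

For a dipole, E_θ = (kp sinθ)/r³.
kp/r³ = (8.99×10⁹)(3.60×10⁻¹⁰)/(0.200)³ = 404.5 N/C.
E_θ = 404.5·sin78° = 395.7 N/C.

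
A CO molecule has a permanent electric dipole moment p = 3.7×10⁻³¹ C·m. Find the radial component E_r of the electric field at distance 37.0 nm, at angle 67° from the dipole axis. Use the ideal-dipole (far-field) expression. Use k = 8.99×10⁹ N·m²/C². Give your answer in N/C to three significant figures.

For a dipole, E_r = (2kp cosθ)/r³.
kp/r³ = (8.99×10⁹)(3.70×10⁻³¹)/(3.70×10⁻⁸)³ = 65.67 N/C.
E_r = 2·65.67·cos67° = 51.32 N/C.

E_r ≈ 51.3 N/C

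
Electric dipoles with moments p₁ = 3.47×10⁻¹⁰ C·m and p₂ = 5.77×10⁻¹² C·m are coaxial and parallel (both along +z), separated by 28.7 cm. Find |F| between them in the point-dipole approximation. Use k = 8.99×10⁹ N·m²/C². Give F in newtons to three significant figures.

On-axis field of dipole 1 at distance r: E = 2kp₁/r³. Force on dipole 2 is F = p₂·dE/dr (gradient along axis).
dE/dr = −6kp₁/r⁴, so |F| = 6kp₁p₂/r⁴ (attractive for aligned moments).
F = 6(8.99×10⁹)(3.47×10⁻¹⁰)(5.77×10⁻¹²)/(0.287)⁴ = 1.592×10⁻⁸ N.

F ≈ 1.59×10⁻⁸ N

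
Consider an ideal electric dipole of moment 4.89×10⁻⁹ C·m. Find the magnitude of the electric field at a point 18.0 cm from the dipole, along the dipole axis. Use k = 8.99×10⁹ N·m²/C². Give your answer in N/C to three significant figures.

E ≈ 1.51×10⁴ N/C

On the dipole axis E = 2kp/r³.
E = 2·(8.99×10⁹)(4.89×10⁻⁹) / (0.180)³ = 1.508×10⁴ N/C.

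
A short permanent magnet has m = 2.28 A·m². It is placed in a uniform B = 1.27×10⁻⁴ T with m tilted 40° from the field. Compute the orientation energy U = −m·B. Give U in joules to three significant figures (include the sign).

U ≈ -2.22×10⁻⁴ J

U = −m·B = −mB cosθ.
U = −(2.28)(1.27×10⁻⁴)·cos40° = -2.218×10⁻⁴ J.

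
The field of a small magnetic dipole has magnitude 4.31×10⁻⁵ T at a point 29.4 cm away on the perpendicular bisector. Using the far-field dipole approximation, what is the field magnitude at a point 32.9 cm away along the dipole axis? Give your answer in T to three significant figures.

B ≈ 6.15×10⁻⁵ T

Dipole fields scale as 1/r³ in the far field.
The axial field is twice the equatorial field at the same r, so the geometry factor is 2/1.
B₂ = B₁ · (2/1) · (r₁/r₂)³ = 4.31×10⁻⁵ · 2 · (29.4/32.9)³.
(r₁/r₂)³ = (0.8936)³ = 0.7136.
B₂ ≈ 6.151×10⁻⁵ T.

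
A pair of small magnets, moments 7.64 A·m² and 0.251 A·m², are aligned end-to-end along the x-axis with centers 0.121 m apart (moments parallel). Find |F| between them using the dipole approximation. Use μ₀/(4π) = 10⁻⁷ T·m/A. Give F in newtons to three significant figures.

On-axis B of dipole 1: B = (μ₀/4π)·2m₁/r³. Force on dipole 2: F = m₂·dB/dr.
dB/dr = −(μ₀/4π)·6m₁/r⁴, so |F| = (μ₀/4π)·6m₁m₂/r⁴.
F = 6(10⁻⁷)(7.64)(0.251)/(0.121)⁴ = 0.005368 N.

F ≈ 0.00537 N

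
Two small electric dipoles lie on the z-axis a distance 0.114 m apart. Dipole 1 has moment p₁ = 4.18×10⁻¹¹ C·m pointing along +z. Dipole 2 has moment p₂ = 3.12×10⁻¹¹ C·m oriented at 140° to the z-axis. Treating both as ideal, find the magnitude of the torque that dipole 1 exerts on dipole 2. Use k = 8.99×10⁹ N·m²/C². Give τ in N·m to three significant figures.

The second dipole sits on the axis of the first, so the field there is axial: E₁ = 2kp₁/r³ along +z.
E₁ = 2(8.99×10⁹)(4.18×10⁻¹¹)/(0.114)³ = 507.3 N/C.
Torque on the second dipole: τ = p₂ E₁ sinθ.
τ = (3.12×10⁻¹¹)(507.3)·sin140° = 1.017×10⁻⁸ N·m.

τ ≈ 1.02×10⁻⁸ N·m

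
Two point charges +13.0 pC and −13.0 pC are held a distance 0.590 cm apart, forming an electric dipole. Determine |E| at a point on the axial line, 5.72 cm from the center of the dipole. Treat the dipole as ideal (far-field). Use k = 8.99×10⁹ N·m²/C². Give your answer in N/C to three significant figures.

Dipole moment p = qd = (1.30×10⁻¹¹ C)(0.00590 m) = 7.67×10⁻¹⁴ C·m.
On the dipole axis E = 2kp/r³.
E = 2·(8.99×10⁹)(7.67×10⁻¹⁴) / (0.0572)³ = 7.369 N/C.

E ≈ 7.37 N/C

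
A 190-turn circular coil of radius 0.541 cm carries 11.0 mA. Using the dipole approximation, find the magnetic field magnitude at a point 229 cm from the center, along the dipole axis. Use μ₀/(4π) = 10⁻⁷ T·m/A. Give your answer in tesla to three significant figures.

m = NIA = NIπa² = 190·(0.0110)·π·(0.00541)² = 1.922×10⁻⁴ A·m².
On axis B = (μ₀/4π)·2m/r³.
B = 2·(10⁻⁷)·(1.922×10⁻⁴) / (2.29)³ = 3.201×10⁻¹² T.

B ≈ 3.20×10⁻¹² T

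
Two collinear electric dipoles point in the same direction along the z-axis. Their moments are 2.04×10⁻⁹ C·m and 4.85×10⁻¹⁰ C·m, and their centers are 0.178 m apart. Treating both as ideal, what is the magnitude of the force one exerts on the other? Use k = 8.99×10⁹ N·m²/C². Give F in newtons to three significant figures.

On-axis field of dipole 1 at distance r: E = 2kp₁/r³. Force on dipole 2 is F = p₂·dE/dr (gradient along axis).
dE/dr = −6kp₁/r⁴, so |F| = 6kp₁p₂/r⁴ (attractive for aligned moments).
F = 6(8.99×10⁹)(2.04×10⁻⁹)(4.85×10⁻¹⁰)/(0.178)⁴ = 5.316×10⁻⁵ N.

F ≈ 5.32×10⁻⁵ N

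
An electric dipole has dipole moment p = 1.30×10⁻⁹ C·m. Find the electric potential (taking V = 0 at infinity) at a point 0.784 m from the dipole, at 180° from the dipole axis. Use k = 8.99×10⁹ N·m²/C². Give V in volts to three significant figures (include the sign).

V ≈ -19.0 V

The dipole potential is V = kp cosθ / r².
V = (8.99×10⁹)(1.30×10⁻⁹)·cos180° / (0.784)² = -19.01 V.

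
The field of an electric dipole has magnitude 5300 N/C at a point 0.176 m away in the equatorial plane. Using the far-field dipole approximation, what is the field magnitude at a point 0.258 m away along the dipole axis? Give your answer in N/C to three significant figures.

E ≈ 3360 N/C

Dipole fields scale as 1/r³ in the far field.
The axial field is twice the equatorial field at the same r, so the geometry factor is 2/1.
E₂ = E₁ · (2/1) · (r₁/r₂)³ = 5300 · 2 · (0.176/0.258)³.
(r₁/r₂)³ = (0.6822)³ = 0.3175.
E₂ ≈ 3365 N/C.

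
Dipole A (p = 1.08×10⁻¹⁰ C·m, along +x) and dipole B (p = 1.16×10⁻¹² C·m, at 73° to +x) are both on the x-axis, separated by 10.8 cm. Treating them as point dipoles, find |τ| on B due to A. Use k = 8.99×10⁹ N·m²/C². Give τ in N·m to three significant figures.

The second dipole sits on the axis of the first, so the field there is axial: E₁ = 2kp₁/r³ along +x.
E₁ = 2(8.99×10⁹)(1.08×10⁻¹⁰)/(0.108)³ = 1541 N/C.
Torque on the second dipole: τ = p₂ E₁ sinθ.
τ = (1.16×10⁻¹²)(1541)·sin73° = 1.710×10⁻⁹ N·m.

τ ≈ 1.71×10⁻⁹ N·m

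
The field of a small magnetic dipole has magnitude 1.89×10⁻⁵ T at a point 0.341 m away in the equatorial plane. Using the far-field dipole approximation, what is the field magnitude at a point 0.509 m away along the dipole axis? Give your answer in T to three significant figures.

Dipole fields scale as 1/r³ in the far field.
The axial field is twice the equatorial field at the same r, so the geometry factor is 2/1.
B₂ = B₁ · (2/1) · (r₁/r₂)³ = 1.89×10⁻⁵ · 2 · (0.341/0.509)³.
(r₁/r₂)³ = (0.6699)³ = 0.3007.
B₂ ≈ 1.137×10⁻⁵ T.

B ≈ 1.14×10⁻⁵ T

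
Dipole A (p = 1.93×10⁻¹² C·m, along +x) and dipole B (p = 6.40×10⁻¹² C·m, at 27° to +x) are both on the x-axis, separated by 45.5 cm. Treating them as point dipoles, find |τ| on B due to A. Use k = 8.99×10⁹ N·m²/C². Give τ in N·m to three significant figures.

The second dipole sits on the axis of the first, so the field there is axial: E₁ = 2kp₁/r³ along +x.
E₁ = 2(8.99×10⁹)(1.93×10⁻¹²)/(0.455)³ = 0.3684 N/C.
Torque on the second dipole: τ = p₂ E₁ sinθ.
τ = (6.40×10⁻¹²)(0.3684)·sin27° = 1.070×10⁻¹² N·m.

τ ≈ 1.07×10⁻¹² N·m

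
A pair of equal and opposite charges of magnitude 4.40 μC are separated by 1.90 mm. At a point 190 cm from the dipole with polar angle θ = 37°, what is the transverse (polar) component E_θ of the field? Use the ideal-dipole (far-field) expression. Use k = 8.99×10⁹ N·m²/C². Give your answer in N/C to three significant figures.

E_θ ≈ 6.59 N/C

Dipole moment p = qd = (4.40×10⁻⁶ C)(0.00190 m) = 8.36×10⁻⁹ C·m.
For a dipole, E_θ = (kp sinθ)/r³.
kp/r³ = (8.99×10⁹)(8.36×10⁻⁹)/(1.90)³ = 10.96 N/C.
E_θ = 10.96·sin37° = 6.594 N/C.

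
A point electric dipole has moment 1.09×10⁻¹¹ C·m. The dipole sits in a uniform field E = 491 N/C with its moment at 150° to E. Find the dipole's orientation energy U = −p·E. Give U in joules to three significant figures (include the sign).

U = −p·E = −pE cosθ.
U = −(1.09×10⁻¹¹)(491)·cos150° = 4.635×10⁻⁹ J.

U ≈ 4.63×10⁻⁹ J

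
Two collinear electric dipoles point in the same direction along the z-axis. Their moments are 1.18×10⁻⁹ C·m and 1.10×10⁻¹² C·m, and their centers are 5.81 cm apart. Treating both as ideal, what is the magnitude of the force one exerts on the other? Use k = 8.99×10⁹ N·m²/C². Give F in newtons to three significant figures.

On-axis field of dipole 1 at distance r: E = 2kp₁/r³. Force on dipole 2 is F = p₂·dE/dr (gradient along axis).
dE/dr = −6kp₁/r⁴, so |F| = 6kp₁p₂/r⁴ (attractive for aligned moments).
F = 6(8.99×10⁹)(1.18×10⁻⁹)(1.10×10⁻¹²)/(0.0581)⁴ = 6.144×10⁻⁶ N.

F ≈ 6.14×10⁻⁶ N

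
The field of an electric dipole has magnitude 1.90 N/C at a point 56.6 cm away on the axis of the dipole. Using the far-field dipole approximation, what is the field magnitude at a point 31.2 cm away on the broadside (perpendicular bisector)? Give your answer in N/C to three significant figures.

Dipole fields scale as 1/r³ in the far field.
The axial field is twice the equatorial field at the same r, so the geometry factor is 1/2.
E₂ = E₁ · (1/2) · (r₁/r₂)³ = 1.90 · 0.5 · (56.6/31.2)³.
(r₁/r₂)³ = (1.814)³ = 5.97.
E₂ ≈ 5.672 N/C.

E ≈ 5.67 N/C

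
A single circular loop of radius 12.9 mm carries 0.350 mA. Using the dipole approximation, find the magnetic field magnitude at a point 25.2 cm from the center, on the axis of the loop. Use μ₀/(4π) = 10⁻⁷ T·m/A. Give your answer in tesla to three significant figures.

Magnetic moment m = IA = Iπa² = (3.50×10⁻⁴)·π·(0.0129)² = 1.83×10⁻⁷ A·m².
On axis B = (μ₀/4π)·2m/r³.
B = 2·(10⁻⁷)·(1.83×10⁻⁷) / (0.252)³ = 2.287×10⁻¹² T.

B ≈ 2.29×10⁻¹² T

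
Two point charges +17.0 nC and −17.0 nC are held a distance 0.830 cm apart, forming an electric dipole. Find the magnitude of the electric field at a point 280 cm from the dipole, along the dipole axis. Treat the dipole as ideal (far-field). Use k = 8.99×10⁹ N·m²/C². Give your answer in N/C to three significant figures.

E ≈ 0.116 N/C

Dipole moment p = qd = (1.70×10⁻⁸ C)(0.00830 m) = 1.411×10⁻¹⁰ C·m.
On the dipole axis E = 2kp/r³.
E = 2·(8.99×10⁹)(1.411×10⁻¹⁰) / (2.80)³ = 0.1156 N/C.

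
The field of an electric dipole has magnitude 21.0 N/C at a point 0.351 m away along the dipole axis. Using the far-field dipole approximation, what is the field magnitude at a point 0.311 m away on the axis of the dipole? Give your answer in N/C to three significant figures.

E ≈ 30.2 N/C

Dipole fields scale as 1/r³ in the far field; the geometry is the same at both points.
E₂ = E₁ · (r₁/r₂)³ = 21.0 · (0.351/0.311)³.
(r₁/r₂)³ = (1.129)³ = 1.438.
E₂ ≈ 30.19 N/C.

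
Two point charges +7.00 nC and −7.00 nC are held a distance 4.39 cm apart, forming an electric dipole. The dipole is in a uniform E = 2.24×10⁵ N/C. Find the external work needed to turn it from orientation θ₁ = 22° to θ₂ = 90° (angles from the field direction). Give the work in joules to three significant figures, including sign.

W ≈ 6.38×10⁻⁵ J

Dipole moment p = qd = (7.00×10⁻⁹ C)(0.0439 m) = 3.073×10⁻¹⁰ C·m.
W_ext = ΔU = U(θ₂) − U(θ₁) = −pE cosθ₂ − (−pE cosθ₁) = pE(cosθ₁ − cosθ₂).
W = (3.073×10⁻¹⁰)(2.24×10⁵)·(cos22° − cos90°) = (6.884×10⁻⁵)·(+0.9272) = 6.382×10⁻⁵ J.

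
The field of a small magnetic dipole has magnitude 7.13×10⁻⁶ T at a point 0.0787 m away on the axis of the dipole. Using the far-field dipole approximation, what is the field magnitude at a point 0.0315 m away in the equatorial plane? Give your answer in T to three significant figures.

Dipole fields scale as 1/r³ in the far field.
The axial field is twice the equatorial field at the same r, so the geometry factor is 1/2.
B₂ = B₁ · (1/2) · (r₁/r₂)³ = 7.13×10⁻⁶ · 0.5 · (0.0787/0.0315)³.
(r₁/r₂)³ = (2.498)³ = 15.6.
B₂ ≈ 5.560×10⁻⁵ T.

B ≈ 5.56×10⁻⁵ T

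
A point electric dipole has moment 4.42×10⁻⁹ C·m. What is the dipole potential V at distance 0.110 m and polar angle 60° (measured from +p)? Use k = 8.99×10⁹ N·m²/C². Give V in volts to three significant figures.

V ≈ 1640 V

The dipole potential is V = kp cosθ / r².
V = (8.99×10⁹)(4.42×10⁻⁹)·cos60° / (0.110)² = 1642 V.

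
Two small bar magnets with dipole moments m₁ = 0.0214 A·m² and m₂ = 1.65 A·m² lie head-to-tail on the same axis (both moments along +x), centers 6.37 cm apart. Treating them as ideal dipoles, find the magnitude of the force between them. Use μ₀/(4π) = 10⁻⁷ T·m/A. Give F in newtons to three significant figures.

On-axis B of dipole 1: B = (μ₀/4π)·2m₁/r³. Force on dipole 2: F = m₂·dB/dr.
dB/dr = −(μ₀/4π)·6m₁/r⁴, so |F| = (μ₀/4π)·6m₁m₂/r⁴.
F = 6(10⁻⁷)(0.0214)(1.65)/(0.0637)⁴ = 0.001287 N.

F ≈ 0.00129 N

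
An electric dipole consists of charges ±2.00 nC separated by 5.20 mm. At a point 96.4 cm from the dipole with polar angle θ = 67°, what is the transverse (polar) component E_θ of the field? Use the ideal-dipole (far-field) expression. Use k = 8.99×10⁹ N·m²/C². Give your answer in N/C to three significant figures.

Dipole moment p = qd = (2.00×10⁻⁹ C)(0.00520 m) = 1.04×10⁻¹¹ C·m.
For a dipole, E_θ = (kp sinθ)/r³.
kp/r³ = (8.99×10⁹)(1.04×10⁻¹¹)/(0.964)³ = 0.1044 N/C.
E_θ = 0.1044·sin67° = 0.09607 N/C.

E_θ ≈ 0.0961 N/C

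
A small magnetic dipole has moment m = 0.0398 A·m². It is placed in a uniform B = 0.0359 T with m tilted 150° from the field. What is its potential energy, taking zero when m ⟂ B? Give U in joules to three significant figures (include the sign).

U ≈ 0.00124 J

U = −m·B = −mB cosθ.
U = −(0.0398)(0.0359)·cos150° = 0.001237 J.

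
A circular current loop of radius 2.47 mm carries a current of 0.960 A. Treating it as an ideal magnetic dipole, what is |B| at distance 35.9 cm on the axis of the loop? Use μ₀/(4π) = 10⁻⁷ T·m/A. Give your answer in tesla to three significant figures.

B ≈ 7.95×10⁻¹¹ T

Magnetic moment m = IA = Iπa² = (0.960)·π·(0.00247)² = 1.84×10⁻⁵ A·m².
On axis B = (μ₀/4π)·2m/r³.
B = 2·(10⁻⁷)·(1.84×10⁻⁵) / (0.359)³ = 7.954×10⁻¹¹ T.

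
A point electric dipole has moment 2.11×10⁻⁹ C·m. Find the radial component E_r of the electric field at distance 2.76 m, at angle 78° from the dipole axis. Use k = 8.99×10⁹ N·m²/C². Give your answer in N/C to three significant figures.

E_r ≈ 0.375 N/C

For a dipole, E_r = (2kp cosθ)/r³.
kp/r³ = (8.99×10⁹)(2.11×10⁻⁹)/(2.76)³ = 0.9022 N/C.
E_r = 2·0.9022·cos78° = 0.3752 N/C.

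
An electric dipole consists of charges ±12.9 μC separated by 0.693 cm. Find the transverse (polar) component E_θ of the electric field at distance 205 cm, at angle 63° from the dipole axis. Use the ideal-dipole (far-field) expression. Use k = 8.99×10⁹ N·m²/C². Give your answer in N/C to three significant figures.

Dipole moment p = qd = (1.29×10⁻⁵ C)(0.00693 m) = 8.94×10⁻⁸ C·m.
For a dipole, E_θ = (kp sinθ)/r³.
kp/r³ = (8.99×10⁹)(8.94×10⁻⁸)/(2.05)³ = 93.29 N/C.
E_θ = 93.29·sin63° = 83.12 N/C.

E_θ ≈ 83.1 N/C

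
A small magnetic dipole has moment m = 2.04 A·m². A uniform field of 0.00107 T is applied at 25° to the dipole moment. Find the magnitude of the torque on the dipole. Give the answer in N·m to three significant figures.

τ ≈ 9.22×10⁻⁴ N·m

Torque on a magnetic dipole: τ = mB sinθ.
τ = (2.04)(0.00107)·sin25° = 9.225×10⁻⁴ N·m.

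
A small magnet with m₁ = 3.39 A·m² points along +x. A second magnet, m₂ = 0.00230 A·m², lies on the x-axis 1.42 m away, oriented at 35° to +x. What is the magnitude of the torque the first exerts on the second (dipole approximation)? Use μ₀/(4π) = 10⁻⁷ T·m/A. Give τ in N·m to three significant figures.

τ ≈ 3.12×10⁻¹⁰ N·m

Dipole B is on the axis of dipole A, so B₁ there is axial: B₁ = (μ₀/4π)·2m₁/r³ along +x.
B₁ = 2(10⁻⁷)(3.39)/(1.42)³ = 2.368×10⁻⁷ T.
τ = m₂ B₁ sinθ.
τ = (0.00230)(2.368×10⁻⁷)·sin35° = 3.124×10⁻¹⁰ N·m.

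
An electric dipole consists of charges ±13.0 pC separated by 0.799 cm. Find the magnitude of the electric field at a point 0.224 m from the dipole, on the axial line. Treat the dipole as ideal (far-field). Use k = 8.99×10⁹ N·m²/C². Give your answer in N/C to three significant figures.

E ≈ 0.166 N/C

Dipole moment p = qd = (1.30×10⁻¹¹ C)(0.00799 m) = 1.039×10⁻¹³ C·m.
On the dipole axis E = 2kp/r³.
E = 2·(8.99×10⁹)(1.039×10⁻¹³) / (0.224)³ = 0.1662 N/C.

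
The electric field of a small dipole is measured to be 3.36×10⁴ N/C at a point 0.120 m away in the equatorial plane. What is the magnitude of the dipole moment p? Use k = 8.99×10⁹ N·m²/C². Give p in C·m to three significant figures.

p ≈ 6.46×10⁻⁹ C·m

In the equatorial plane E = kp/r³, so p = Er³/(k).
p = (3.36×10⁴)·(0.120)³ / (8.99×10⁹) = 6.458×10⁻⁹ C·m.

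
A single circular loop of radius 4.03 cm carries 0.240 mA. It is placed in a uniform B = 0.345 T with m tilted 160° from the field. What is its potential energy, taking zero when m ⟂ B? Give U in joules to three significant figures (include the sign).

Magnetic moment m = IA = Iπa² = (2.40×10⁻⁴)·π·(0.0403)² = 1.225×10⁻⁶ A·m².
U = −m·B = −mB cosθ.
U = −(1.225×10⁻⁶)(0.345)·cos160° = 3.971×10⁻⁷ J.

U ≈ 3.97×10⁻⁷ J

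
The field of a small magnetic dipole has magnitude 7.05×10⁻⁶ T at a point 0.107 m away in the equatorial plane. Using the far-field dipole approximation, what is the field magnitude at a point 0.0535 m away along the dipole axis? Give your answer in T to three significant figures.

B ≈ 1.13×10⁻⁴ T

Dipole fields scale as 1/r³ in the far field.
The axial field is twice the equatorial field at the same r, so the geometry factor is 2/1.
B₂ = B₁ · (2/1) · (r₁/r₂)³ = 7.05×10⁻⁶ · 2 · (0.107/0.0535)³.
(r₁/r₂)³ = (2)³ = 8.
B₂ ≈ 1.128×10⁻⁴ T.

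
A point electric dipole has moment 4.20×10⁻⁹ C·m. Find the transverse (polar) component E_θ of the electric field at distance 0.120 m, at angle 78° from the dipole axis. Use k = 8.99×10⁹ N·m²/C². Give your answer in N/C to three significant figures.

For a dipole, E_θ = (kp sinθ)/r³.
kp/r³ = (8.99×10⁹)(4.20×10⁻⁹)/(0.120)³ = 2.185×10⁴ N/C.
E_θ = 2.185×10⁴·sin78° = 2.137×10⁴ N/C.

E_θ ≈ 2.14×10⁴ N/C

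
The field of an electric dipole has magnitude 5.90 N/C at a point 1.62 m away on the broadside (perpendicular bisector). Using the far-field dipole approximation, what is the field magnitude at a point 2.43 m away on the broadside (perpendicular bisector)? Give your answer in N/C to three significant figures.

E ≈ 1.75 N/C

Dipole fields scale as 1/r³ in the far field; the geometry is the same at both points.
E₂ = E₁ · (r₁/r₂)³ = 5.90 · (1.62/2.43)³.
(r₁/r₂)³ = (0.6667)³ = 0.2963.
E₂ ≈ 1.748 N/C.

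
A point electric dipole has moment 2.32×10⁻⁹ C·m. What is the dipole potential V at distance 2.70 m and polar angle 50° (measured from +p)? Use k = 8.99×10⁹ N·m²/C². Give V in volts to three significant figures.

The dipole potential is V = kp cosθ / r².
V = (8.99×10⁹)(2.32×10⁻⁹)·cos50° / (2.70)² = 1.839 V.

V ≈ 1.84 V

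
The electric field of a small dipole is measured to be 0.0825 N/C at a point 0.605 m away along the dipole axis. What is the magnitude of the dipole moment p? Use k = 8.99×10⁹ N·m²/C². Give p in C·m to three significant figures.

p ≈ 1.02×10⁻¹² C·m

On axis E = 2kp/r³, so p = Er³/(2k).
p = (0.0825)·(0.605)³ / (2·8.99×10⁹) = 1.016×10⁻¹² C·m.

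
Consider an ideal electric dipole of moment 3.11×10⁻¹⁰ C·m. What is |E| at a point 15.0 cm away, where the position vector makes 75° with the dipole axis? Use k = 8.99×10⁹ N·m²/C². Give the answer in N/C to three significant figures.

E ≈ 908 N/C

At angle θ the dipole field magnitude is E = (kp/r³)·√(1 + 3cos²θ).
kp/r³ = (8.99×10⁹)(3.11×10⁻¹⁰) / (0.150)³ = 828.4 N/C.
√(1 + 3cos²75°) = √(1 + 3·0.0670) = √1.2010 ≈ 1.0959.
E ≈ 828.4 × 1.096 = 907.8 N/C.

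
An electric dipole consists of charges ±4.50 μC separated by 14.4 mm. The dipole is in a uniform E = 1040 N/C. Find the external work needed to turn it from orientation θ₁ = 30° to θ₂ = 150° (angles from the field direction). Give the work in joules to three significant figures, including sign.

W ≈ 1.17×10⁻⁴ J

Dipole moment p = qd = (4.50×10⁻⁶ C)(0.0144 m) = 6.48×10⁻⁸ C·m.
W_ext = ΔU = U(θ₂) − U(θ₁) = −pE cosθ₂ − (−pE cosθ₁) = pE(cosθ₁ − cosθ₂).
W = (6.48×10⁻⁸)(1040)·(cos30° − cos150°) = (6.739×10⁻⁵)·(+1.7321) = 1.167×10⁻⁴ J.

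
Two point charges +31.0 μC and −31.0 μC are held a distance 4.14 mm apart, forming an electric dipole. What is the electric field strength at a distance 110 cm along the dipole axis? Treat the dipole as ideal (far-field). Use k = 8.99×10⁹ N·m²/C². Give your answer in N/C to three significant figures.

E ≈ 1730 N/C

Dipole moment p = qd = (3.10×10⁻⁵ C)(0.00414 m) = 1.283×10⁻⁷ C·m.
On the dipole axis E = 2kp/r³.
E = 2·(8.99×10⁹)(1.283×10⁻⁷) / (1.10)³ = 1733 N/C.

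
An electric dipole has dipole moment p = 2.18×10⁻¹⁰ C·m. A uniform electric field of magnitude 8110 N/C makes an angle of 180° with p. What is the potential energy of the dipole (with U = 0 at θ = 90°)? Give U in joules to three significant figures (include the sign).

U ≈ 1.77×10⁻⁶ J

U = −p·E = −pE cosθ.
U = −(2.18×10⁻¹⁰)(8110)·cos180° = 1.768×10⁻⁶ J.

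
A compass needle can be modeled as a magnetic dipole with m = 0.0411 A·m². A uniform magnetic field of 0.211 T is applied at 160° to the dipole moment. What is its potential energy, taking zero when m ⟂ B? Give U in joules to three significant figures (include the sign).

U = −m·B = −mB cosθ.
U = −(0.0411)(0.211)·cos160° = 0.008149 J.

U ≈ 0.00815 J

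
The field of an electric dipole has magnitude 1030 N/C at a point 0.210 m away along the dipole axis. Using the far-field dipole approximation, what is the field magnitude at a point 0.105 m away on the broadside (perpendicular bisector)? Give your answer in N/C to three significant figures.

E ≈ 4120 N/C

Dipole fields scale as 1/r³ in the far field.
The axial field is twice the equatorial field at the same r, so the geometry factor is 1/2.
E₂ = E₁ · (1/2) · (r₁/r₂)³ = 1030 · 0.5 · (0.210/0.105)³.
(r₁/r₂)³ = (2)³ = 8.
E₂ ≈ 4120 N/C.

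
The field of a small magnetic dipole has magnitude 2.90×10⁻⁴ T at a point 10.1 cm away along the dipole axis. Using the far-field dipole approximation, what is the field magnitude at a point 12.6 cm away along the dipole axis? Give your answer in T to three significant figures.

Dipole fields scale as 1/r³ in the far field; the geometry is the same at both points.
B₂ = B₁ · (r₁/r₂)³ = 2.90×10⁻⁴ · (10.1/12.6)³.
(r₁/r₂)³ = (0.8016)³ = 0.5151.
B₂ ≈ 1.494×10⁻⁴ T.

B ≈ 1.49×10⁻⁴ T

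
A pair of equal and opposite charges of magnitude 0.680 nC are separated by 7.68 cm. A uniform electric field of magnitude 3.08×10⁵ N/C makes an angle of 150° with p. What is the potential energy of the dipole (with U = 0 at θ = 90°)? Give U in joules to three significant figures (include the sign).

Dipole moment p = qd = (6.80×10⁻¹⁰ C)(0.0768 m) = 5.222×10⁻¹¹ C·m.
U = −p·E = −pE cosθ.
U = −(5.222×10⁻¹¹)(3.08×10⁵)·cos150° = 1.393×10⁻⁵ J.

U ≈ 1.39×10⁻⁵ J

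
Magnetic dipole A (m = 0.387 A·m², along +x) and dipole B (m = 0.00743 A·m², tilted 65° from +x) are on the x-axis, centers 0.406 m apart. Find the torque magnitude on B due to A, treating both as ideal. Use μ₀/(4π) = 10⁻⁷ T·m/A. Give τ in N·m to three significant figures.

τ ≈ 7.79×10⁻⁹ N·m

Dipole B is on the axis of dipole A, so B₁ there is axial: B₁ = (μ₀/4π)·2m₁/r³ along +x.
B₁ = 2(10⁻⁷)(0.387)/(0.406)³ = 1.157×10⁻⁶ T.
τ = m₂ B₁ sinθ.
τ = (0.00743)(1.157×10⁻⁶)·sin65° = 7.788×10⁻⁹ N·m.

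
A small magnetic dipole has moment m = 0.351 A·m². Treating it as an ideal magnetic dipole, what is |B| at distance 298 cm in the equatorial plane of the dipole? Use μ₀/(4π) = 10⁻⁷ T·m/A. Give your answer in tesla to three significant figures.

In the equatorial plane B = (μ₀/4π)·m/r³ (half the axial value).
B = (10⁻⁷)·(0.351) / (2.98)³ = 1.326×10⁻⁹ T.

B ≈ 1.33×10⁻⁹ T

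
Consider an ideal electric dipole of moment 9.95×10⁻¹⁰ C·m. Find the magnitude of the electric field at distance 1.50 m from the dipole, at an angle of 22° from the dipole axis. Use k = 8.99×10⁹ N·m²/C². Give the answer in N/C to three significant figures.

At angle θ the dipole field magnitude is E = (kp/r³)·√(1 + 3cos²θ).
kp/r³ = (8.99×10⁹)(9.95×10⁻¹⁰) / (1.50)³ = 2.650 N/C.
√(1 + 3cos²22°) = √(1 + 3·0.8597) = √3.5790 ≈ 1.8918.
E ≈ 2.650 × 1.892 = 5.014 N/C.

E ≈ 5.01 N/C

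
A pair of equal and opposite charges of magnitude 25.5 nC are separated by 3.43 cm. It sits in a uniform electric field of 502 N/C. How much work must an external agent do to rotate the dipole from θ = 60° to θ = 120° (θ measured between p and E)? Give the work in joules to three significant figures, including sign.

W ≈ 4.39×10⁻⁷ J

Dipole moment p = qd = (2.55×10⁻⁸ C)(0.0343 m) = 8.747×10⁻¹⁰ C·m.
W_ext = ΔU = U(θ₂) − U(θ₁) = −pE cosθ₂ − (−pE cosθ₁) = pE(cosθ₁ − cosθ₂).
W = (8.747×10⁻¹⁰)(502)·(cos60° − cos120°) = (4.391×10⁻⁷)·(+1.0000) = 4.391×10⁻⁷ J.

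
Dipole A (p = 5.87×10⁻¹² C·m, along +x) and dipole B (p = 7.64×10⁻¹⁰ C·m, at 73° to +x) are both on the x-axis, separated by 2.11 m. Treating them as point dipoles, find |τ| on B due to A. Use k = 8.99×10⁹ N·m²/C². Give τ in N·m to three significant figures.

The second dipole sits on the axis of the first, so the field there is axial: E₁ = 2kp₁/r³ along +x.
E₁ = 2(8.99×10⁹)(5.87×10⁻¹²)/(2.11)³ = 0.01124 N/C.
Torque on the second dipole: τ = p₂ E₁ sinθ.
τ = (7.64×10⁻¹⁰)(0.01124)·sin73° = 8.209×10⁻¹² N·m.

τ ≈ 8.21×10⁻¹² N·m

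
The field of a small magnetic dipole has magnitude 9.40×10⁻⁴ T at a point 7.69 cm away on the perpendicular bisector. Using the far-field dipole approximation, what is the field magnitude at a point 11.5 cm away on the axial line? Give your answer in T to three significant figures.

Dipole fields scale as 1/r³ in the far field.
The axial field is twice the equatorial field at the same r, so the geometry factor is 2/1.
B₂ = B₁ · (2/1) · (r₁/r₂)³ = 9.40×10⁻⁴ · 2 · (7.69/11.5)³.
(r₁/r₂)³ = (0.6687)³ = 0.299.
B₂ ≈ 5.621×10⁻⁴ T.

B ≈ 5.62×10⁻⁴ T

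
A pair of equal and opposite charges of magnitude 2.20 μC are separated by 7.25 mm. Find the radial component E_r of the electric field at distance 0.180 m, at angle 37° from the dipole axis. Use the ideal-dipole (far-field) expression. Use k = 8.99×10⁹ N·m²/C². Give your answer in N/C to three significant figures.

E_r ≈ 3.93×10⁴ N/C

Dipole moment p = qd = (2.20×10⁻⁶ C)(0.00725 m) = 1.595×10⁻⁸ C·m.
For a dipole, E_r = (2kp cosθ)/r³.
kp/r³ = (8.99×10⁹)(1.595×10⁻⁸)/(0.180)³ = 2.459×10⁴ N/C.
E_r = 2·2.459×10⁴·cos37° = 3.927×10⁴ N/C.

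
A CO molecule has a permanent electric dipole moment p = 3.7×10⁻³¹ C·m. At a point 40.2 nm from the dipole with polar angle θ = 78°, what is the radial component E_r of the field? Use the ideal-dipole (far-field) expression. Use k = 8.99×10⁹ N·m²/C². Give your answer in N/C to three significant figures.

E_r ≈ 21.3 N/C

For a dipole, E_r = (2kp cosθ)/r³.
kp/r³ = (8.99×10⁹)(3.70×10⁻³¹)/(4.02×10⁻⁸)³ = 51.20 N/C.
E_r = 2·51.20·cos78° = 21.29 N/C.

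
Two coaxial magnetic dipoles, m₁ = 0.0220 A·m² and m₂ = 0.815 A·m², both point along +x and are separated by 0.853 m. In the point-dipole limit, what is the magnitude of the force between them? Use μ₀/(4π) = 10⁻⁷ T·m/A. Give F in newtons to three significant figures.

F ≈ 2.03×10⁻⁸ N

On-axis B of dipole 1: B = (μ₀/4π)·2m₁/r³. Force on dipole 2: F = m₂·dB/dr.
dB/dr = −(μ₀/4π)·6m₁/r⁴, so |F| = (μ₀/4π)·6m₁m₂/r⁴.
F = 6(10⁻⁷)(0.0220)(0.815)/(0.853)⁴ = 2.032×10⁻⁸ N.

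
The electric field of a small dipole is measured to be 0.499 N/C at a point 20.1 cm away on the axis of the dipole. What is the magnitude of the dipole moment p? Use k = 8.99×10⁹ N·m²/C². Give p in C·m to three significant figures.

p ≈ 2.25×10⁻¹³ C·m

On axis E = 2kp/r³, so p = Er³/(2k).
p = (0.499)·(0.201)³ / (2·8.99×10⁹) = 2.254×10⁻¹³ C·m.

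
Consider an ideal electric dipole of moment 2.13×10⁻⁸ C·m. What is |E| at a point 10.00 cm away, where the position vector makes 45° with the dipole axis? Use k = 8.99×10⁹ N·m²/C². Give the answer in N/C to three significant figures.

At angle θ the dipole field magnitude is E = (kp/r³)·√(1 + 3cos²θ).
kp/r³ = (8.99×10⁹)(2.13×10⁻⁸) / (0.100)³ = 1.915×10⁵ N/C.
√(1 + 3cos²45°) = √(1 + 3·0.5000) = √2.5000 ≈ 1.5811.
E ≈ 1.915×10⁵ × 1.581 = 3.028×10⁵ N/C.

E ≈ 3.03×10⁵ N/C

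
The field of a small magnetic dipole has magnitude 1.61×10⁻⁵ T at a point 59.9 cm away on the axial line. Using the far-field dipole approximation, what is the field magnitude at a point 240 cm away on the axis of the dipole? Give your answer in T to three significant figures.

Dipole fields scale as 1/r³ in the far field; the geometry is the same at both points.
B₂ = B₁ · (r₁/r₂)³ = 1.61×10⁻⁵ · (59.9/240)³.
(r₁/r₂)³ = (0.2496)³ = 0.01555.
B₂ ≈ 2.503×10⁻⁷ T.

B ≈ 2.50×10⁻⁷ T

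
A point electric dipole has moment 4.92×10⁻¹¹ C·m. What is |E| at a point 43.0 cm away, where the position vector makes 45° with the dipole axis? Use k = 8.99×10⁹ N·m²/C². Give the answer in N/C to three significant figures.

At angle θ the dipole field magnitude is E = (kp/r³)·√(1 + 3cos²θ).
kp/r³ = (8.99×10⁹)(4.92×10⁻¹¹) / (0.430)³ = 5.563 N/C.
√(1 + 3cos²45°) = √(1 + 3·0.5000) = √2.5000 ≈ 1.5811.
E ≈ 5.563 × 1.581 = 8.796 N/C.

E ≈ 8.80 N/C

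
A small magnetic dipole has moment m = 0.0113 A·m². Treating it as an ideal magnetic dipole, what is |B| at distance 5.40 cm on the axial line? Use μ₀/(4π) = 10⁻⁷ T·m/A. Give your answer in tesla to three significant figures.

On axis B = (μ₀/4π)·2m/r³.
B = 2·(10⁻⁷)·(0.0113) / (0.0540)³ = 1.435×10⁻⁵ T.

B ≈ 1.44×10⁻⁵ T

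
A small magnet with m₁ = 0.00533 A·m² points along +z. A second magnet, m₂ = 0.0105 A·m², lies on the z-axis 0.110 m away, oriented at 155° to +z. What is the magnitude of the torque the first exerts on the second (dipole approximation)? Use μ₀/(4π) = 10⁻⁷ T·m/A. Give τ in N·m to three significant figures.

Dipole B is on the axis of dipole A, so B₁ there is axial: B₁ = (μ₀/4π)·2m₁/r³ along +z.
B₁ = 2(10⁻⁷)(0.00533)/(0.110)³ = 8.009×10⁻⁷ T.
τ = m₂ B₁ sinθ.
τ = (0.0105)(8.009×10⁻⁷)·sin155° = 3.554×10⁻⁹ N·m.

τ ≈ 3.55×10⁻⁹ N·m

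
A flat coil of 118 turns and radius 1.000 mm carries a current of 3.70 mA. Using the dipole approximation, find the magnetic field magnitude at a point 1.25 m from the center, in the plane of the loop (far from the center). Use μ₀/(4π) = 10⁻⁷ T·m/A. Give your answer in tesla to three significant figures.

B ≈ 7.02×10⁻¹⁴ T

m = NIA = NIπa² = 118·(0.00370)·π·(0.00100)² = 1.372×10⁻⁶ A·m².
In the equatorial plane B = (μ₀/4π)·m/r³ (half the axial value).
B = (10⁻⁷)·(1.372×10⁻⁶) / (1.25)³ = 7.025×10⁻¹⁴ T.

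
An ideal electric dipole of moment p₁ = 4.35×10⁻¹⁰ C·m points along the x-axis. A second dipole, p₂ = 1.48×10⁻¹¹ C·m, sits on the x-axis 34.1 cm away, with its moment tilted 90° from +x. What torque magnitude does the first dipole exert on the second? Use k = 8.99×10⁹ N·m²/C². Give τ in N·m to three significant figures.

τ ≈ 2.92×10⁻⁹ N·m

The second dipole sits on the axis of the first, so the field there is axial: E₁ = 2kp₁/r³ along +x.
E₁ = 2(8.99×10⁹)(4.35×10⁻¹⁰)/(0.341)³ = 197.2 N/C.
Torque on the second dipole: τ = p₂ E₁ sinθ.
τ = (1.48×10⁻¹¹)(197.2)·sin90° = 2.919×10⁻⁹ N·m.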